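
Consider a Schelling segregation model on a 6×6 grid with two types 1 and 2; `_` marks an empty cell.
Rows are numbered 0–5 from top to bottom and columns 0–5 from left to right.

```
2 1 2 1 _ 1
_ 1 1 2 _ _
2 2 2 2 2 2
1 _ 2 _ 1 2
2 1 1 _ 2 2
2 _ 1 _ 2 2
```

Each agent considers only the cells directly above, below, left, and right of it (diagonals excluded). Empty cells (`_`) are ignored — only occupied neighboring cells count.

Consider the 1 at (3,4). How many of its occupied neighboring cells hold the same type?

0

Occupied neighbors of (3,4): (2,4)=2, (4,4)=2, (3,5)=2.
Same type (1): 0 of 3.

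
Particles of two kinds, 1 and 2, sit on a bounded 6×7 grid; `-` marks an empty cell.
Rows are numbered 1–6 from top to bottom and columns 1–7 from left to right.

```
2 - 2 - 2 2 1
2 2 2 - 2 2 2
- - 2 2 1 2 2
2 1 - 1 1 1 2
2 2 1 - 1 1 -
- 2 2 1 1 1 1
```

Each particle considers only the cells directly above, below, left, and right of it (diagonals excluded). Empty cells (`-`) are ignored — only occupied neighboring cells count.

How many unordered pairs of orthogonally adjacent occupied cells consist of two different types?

Scan each occupied cell's neighbors to the right and below so each pair is counted once.
Row 1: 2(1,1)–2(2,1)= 2(1,3)–2(2,3)= 2(1,5)–2(1,6)= 2(1,5)–2(2,5)= 2(1,6)–1(1,7)≠ 2(1,6)–2(2,6)= 1(1,7)–2(2,7)≠  → 2/7 unlike.
Row 2: 2(2,1)–2(2,2)= 2(2,2)–2(2,3)= 2(2,3)–2(3,3)= 2(2,5)–2(2,6)= 2(2,5)–1(3,5)≠ 2(2,6)–2(2,7)= 2(2,6)–2(3,6)= 2(2,7)–2(3,7)=  → 1/8 unlike.
Row 3: 2(3,3)–2(3,4)= 2(3,4)–1(3,5)≠ 2(3,4)–1(4,4)≠ 1(3,5)–2(3,6)≠ 1(3,5)–1(4,5)= 2(3,6)–2(3,7)= 2(3,6)–1(4,6)≠ 2(3,7)–2(4,7)=  → 4/8 unlike.
Row 4: 2(4,1)–1(4,2)≠ 2(4,1)–2(5,1)= 1(4,2)–2(5,2)≠ 1(4,4)–1(4,5)= 1(4,5)–1(4,6)= 1(4,5)–1(5,5)= 1(4,6)–2(4,7)≠ 1(4,6)–1(5,6)=  → 3/8 unlike.
Row 5: 2(5,1)–2(5,2)= 2(5,2)–1(5,3)≠ 2(5,2)–2(6,2)= 1(5,3)–2(6,3)≠ 1(5,5)–1(5,6)= 1(5,5)–1(6,5)= 1(5,6)–1(6,6)=  → 2/7 unlike.
Row 6: 2(6,2)–2(6,3)= 2(6,3)–1(6,4)≠ 1(6,4)–1(6,5)= 1(6,5)–1(6,6)= 1(6,6)–1(6,7)=  → 1/5 unlike.
Total adjacent occupied pairs: 43; unlike-type pairs: 13.

13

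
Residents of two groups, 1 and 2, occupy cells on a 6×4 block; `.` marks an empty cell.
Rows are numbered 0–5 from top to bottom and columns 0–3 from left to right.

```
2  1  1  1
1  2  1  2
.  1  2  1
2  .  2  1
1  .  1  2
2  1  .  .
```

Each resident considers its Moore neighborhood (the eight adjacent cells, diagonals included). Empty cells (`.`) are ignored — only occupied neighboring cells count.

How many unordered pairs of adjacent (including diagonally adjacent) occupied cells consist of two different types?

25

Scan each occupied cell's neighbors to the right and below (and the two forward diagonals) so each pair is counted once.
From row 0: 6 unlike of 13 pairs (running 6/13).
From row 1: 6 unlike of 11 pairs (running 12/24).
From row 2: 6 unlike of 8 pairs (running 18/32).
From row 3: 4 unlike of 6 pairs (running 22/38).
From row 4: 2 unlike of 4 pairs (running 24/42).
From row 5: 1 unlike of 1 pairs (running 25/43).
Total adjacent occupied pairs: 43; unlike-type pairs: 25.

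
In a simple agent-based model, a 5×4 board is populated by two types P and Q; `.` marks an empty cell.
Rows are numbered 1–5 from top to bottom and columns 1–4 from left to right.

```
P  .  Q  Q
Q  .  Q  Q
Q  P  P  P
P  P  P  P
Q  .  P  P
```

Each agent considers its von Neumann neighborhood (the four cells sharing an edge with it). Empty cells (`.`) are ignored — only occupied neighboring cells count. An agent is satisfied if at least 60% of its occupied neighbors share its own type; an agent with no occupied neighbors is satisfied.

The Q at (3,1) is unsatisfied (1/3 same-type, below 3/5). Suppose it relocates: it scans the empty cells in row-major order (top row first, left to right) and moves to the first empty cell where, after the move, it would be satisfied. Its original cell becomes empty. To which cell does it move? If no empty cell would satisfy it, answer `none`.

(2,2)

Vacating (3,1). Empty cells in order:
  (1,2): 1/2 same-type → still unsatisfied.
  (2,2): 2/3 same-type → satisfied — stop here.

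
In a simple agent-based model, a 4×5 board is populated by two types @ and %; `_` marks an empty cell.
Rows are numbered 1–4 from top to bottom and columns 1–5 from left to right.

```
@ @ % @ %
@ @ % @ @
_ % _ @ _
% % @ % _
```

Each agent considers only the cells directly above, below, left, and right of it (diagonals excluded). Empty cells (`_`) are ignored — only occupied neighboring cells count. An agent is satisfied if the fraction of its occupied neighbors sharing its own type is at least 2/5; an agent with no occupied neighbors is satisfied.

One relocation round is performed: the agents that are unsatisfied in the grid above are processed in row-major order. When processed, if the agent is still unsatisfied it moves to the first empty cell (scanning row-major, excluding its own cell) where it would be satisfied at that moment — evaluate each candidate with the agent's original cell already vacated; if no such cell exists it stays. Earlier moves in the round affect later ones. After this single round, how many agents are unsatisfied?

Initially unsatisfied (in order): (1,3), (1,4), (1,5), (2,3), (4,3), (4,4).
  (1,3) → (3,1).
  (1,4): now satisfied by earlier moves; stays.
  (1,5) → (3,3).
  (2,3) → (4,5).
  (4,3) → (1,3).
  (4,4): now satisfied by earlier moves; stays.
Resulting grid:
@ @ @ @ _
@ @ _ @ @
% % % @ _
% % _ % %
Unsatisfied now: (3,4).

1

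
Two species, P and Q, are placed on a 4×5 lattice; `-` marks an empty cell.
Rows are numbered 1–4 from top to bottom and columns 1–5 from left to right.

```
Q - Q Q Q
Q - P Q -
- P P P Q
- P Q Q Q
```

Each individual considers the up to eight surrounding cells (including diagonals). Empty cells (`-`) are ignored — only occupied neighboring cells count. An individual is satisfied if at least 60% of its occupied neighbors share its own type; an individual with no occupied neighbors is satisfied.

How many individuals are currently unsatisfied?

6

Row 1: (1,1)Q 1/1 ✓ · (1,3)Q 2/3 ✓ · (1,4)Q 3/4 ✓ · (1,5)Q 2/2 ✓
Row 2: (2,1)Q 1/2 ✗ · (2,3)P 3/6 ✗ · (2,4)Q 4/7 ✗
Row 3: (3,2)P 3/5 ✓ · (3,3)P 4/7 ✗ · (3,4)P 2/7 ✗ · (3,5)Q 3/4 ✓
Row 4: (4,2)P 2/3 ✓ · (4,3)Q 1/5 ✗ · (4,4)Q 3/5 ✓ · (4,5)Q 2/3 ✓
Unsatisfied: (2,1), (2,3), (2,4), (3,3), (3,4), (4,3) — 6 in total.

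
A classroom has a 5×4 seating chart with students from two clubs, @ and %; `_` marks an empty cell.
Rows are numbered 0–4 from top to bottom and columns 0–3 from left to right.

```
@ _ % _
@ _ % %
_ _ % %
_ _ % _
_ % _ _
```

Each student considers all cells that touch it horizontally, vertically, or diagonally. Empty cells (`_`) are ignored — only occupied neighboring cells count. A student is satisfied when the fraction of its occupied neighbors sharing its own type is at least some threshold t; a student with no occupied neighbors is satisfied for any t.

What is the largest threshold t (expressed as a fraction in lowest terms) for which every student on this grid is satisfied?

1/1

Row 0: (0,0)@ 1/1 · (0,2)% 2/2
Row 1: (1,0)@ 1/1 · (1,2)% 4/4 · (1,3)% 4/4
Row 2: (2,2)% 4/4 · (2,3)% 4/4
Row 3: (3,2)% 3/3
Row 4: (4,1)% 1/1
The smallest same-type fraction is 1/1 at (0,0), which reduces to 1/1. Any threshold above that leaves this student unsatisfied.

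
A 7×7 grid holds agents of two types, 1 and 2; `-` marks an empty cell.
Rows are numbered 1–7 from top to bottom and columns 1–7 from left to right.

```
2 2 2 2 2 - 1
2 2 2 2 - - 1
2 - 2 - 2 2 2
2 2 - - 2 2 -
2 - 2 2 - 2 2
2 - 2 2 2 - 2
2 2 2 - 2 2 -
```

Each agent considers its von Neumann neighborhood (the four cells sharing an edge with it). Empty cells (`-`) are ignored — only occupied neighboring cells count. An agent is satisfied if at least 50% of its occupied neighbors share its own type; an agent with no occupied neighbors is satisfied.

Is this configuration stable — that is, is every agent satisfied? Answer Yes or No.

(1,1)2 2/2 ✓
(1,2)2 3/3 ✓
(1,3)2 3/3 ✓
(1,4)2 3/3 ✓
(1,5)2 1/1 ✓
(1,7)1 1/1 ✓
(2,1)2 3/3 ✓
(2,2)2 3/3 ✓
(2,3)2 4/4 ✓
(2,4)2 2/2 ✓
(2,7)1 1/2 ✓
(3,1)2 2/2 ✓
(3,3)2 1/1 ✓
(3,5)2 2/2 ✓
(3,6)2 3/3 ✓
(3,7)2 1/2 ✓
(4,1)2 3/3 ✓
(4,2)2 1/1 ✓
(4,5)2 2/2 ✓
(4,6)2 3/3 ✓
(5,1)2 2/2 ✓
(5,3)2 2/2 ✓
(5,4)2 2/2 ✓
(5,6)2 2/2 ✓
(5,7)2 2/2 ✓
(6,1)2 2/2 ✓
(6,3)2 3/3 ✓
(6,4)2 3/3 ✓
(6,5)2 2/2 ✓
(6,7)2 1/1 ✓
(7,1)2 2/2 ✓
(7,2)2 2/2 ✓
(7,3)2 2/2 ✓
(7,5)2 2/2 ✓
(7,6)2 1/1 ✓
All meet the threshold, so the configuration is stable.

Yes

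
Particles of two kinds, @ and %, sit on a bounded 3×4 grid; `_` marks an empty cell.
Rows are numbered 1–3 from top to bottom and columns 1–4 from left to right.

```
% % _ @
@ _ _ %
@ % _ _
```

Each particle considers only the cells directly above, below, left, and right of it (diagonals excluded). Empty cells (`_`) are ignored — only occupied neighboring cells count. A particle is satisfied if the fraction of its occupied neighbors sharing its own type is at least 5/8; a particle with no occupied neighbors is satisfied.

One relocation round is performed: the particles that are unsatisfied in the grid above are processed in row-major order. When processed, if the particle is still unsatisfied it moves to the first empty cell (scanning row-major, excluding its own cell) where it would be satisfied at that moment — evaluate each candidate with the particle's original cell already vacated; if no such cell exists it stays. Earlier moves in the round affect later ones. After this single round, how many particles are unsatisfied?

1

Initially unsatisfied (in order): (1,1), (1,4), (2,1), (2,4), (3,1), (3,2).
  (1,1) → (2,2).
  (1,4): no empty cell satisfies it; stays.
  (2,1): no empty cell satisfies it; stays.
  (2,4) → (2,3).
  (3,1) → (3,4).
  (3,2): now satisfied by earlier moves; stays.
Resulting grid:
_ % _ @
@ % % _
_ % _ @
Unsatisfied now: (2,1).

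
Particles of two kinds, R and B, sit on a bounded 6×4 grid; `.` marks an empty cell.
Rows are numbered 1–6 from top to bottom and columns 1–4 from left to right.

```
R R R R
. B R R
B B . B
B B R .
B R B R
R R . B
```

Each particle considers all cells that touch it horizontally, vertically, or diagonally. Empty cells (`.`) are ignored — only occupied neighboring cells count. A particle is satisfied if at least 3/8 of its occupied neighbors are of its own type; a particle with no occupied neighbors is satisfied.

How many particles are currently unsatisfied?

Row 1: (1,1)R 1/2 ✓ · (1,2)R 3/4 ✓ · (1,3)R 4/5 ✓ · (1,4)R 3/3 ✓
Row 2: (2,2)B 2/6 ✗ · (2,3)R 4/7 ✓ · (2,4)R 3/4 ✓
Row 3: (3,1)B 4/4 ✓ · (3,2)B 4/6 ✓ · (3,4)B 0/3 ✗
Row 4: (4,1)B 4/5 ✓ · (4,2)B 5/7 ✓ · (4,3)R 2/6 ✗
Row 5: (5,1)B 2/5 ✓ · (5,2)R 3/7 ✓ · (5,3)B 2/6 ✗ · (5,4)R 1/3 ✗
Row 6: (6,1)R 2/3 ✓ · (6,2)R 2/4 ✓ · (6,4)B 1/2 ✓
Unsatisfied: (2,2), (3,4), (4,3), (5,3), (5,4) — 5 in total.

5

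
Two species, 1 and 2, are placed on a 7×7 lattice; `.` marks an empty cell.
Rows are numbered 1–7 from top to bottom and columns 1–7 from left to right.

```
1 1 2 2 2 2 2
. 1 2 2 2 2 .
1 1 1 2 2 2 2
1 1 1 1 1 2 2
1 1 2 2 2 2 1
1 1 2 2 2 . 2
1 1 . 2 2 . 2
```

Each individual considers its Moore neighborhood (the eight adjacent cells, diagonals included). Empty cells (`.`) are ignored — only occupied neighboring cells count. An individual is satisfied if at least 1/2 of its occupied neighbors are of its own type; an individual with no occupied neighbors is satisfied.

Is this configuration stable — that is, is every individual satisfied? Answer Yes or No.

(1,1)1 2/2 ok
(1,2)1 2/4 ok
(1,3)2 3/5 ok
(1,4)2 5/5 ok
(1,5)2 5/5 ok
(1,6)2 4/4 ok
(1,7)2 2/2 ok
(2,2)1 5/7 ok
(2,3)2 4/8 ok
(2,4)2 7/8 ok
(2,5)2 8/8 ok
(2,6)2 7/7 ok
(3,1)1 4/4 ok
(3,2)1 6/7 ok
(3,3)1 5/8 ok
(3,4)2 4/8 ok
(3,5)2 6/8 ok
(3,6)2 6/7 ok
(3,7)2 4/4 ok
(4,1)1 5/5 ok
(4,2)1 7/8 ok
(4,3)1 5/8 ok
(4,4)1 3/8 unhappy
(4,5)1 1/8 unhappy
(4,6)2 6/8 ok
(4,7)2 4/5 ok
(5,1)1 5/5 ok
(5,2)1 6/8 ok
(5,3)2 3/8 unhappy
(5,4)2 5/8 ok
(5,5)2 5/7 ok
(5,6)2 5/7 ok
(5,7)1 0/4 unhappy
(6,1)1 5/5 ok
(6,2)1 5/7 ok
(6,3)2 4/7 ok
(6,4)2 7/7 ok
(6,5)2 6/6 ok
(6,7)2 2/3 ok
(7,1)1 3/3 ok
(7,2)1 3/4 ok
(7,4)2 4/4 ok
(7,5)2 3/3 ok
(7,7)2 1/1 ok
For instance (4,4) has only 3/8 same-type neighbors, below 1/2.

No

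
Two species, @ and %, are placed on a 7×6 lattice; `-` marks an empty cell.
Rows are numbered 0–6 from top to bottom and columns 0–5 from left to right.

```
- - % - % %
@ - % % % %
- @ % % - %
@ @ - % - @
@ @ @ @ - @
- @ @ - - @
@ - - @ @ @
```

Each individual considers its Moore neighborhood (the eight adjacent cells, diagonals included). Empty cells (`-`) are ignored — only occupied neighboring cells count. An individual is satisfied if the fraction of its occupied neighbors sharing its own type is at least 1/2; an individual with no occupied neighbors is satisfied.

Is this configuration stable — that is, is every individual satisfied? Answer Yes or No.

Yes

Row 0: (0,2)% 2/2 satisfied · (0,4)% 4/4 satisfied · (0,5)% 3/3 satisfied
Row 1: (1,0)@ 1/1 satisfied · (1,2)% 4/5 satisfied · (1,3)% 6/6 satisfied · (1,4)% 6/6 satisfied · (1,5)% 4/4 satisfied
Row 2: (2,1)@ 3/5 satisfied · (2,2)% 4/6 satisfied · (2,3)% 5/5 satisfied · (2,5)% 2/3 satisfied
Row 3: (3,0)@ 4/4 satisfied · (3,1)@ 5/6 satisfied · (3,3)% 2/4 satisfied · (3,5)@ 1/2 satisfied
Row 4: (4,0)@ 4/4 satisfied · (4,1)@ 6/6 satisfied · (4,2)@ 5/6 satisfied · (4,3)@ 2/3 satisfied · (4,5)@ 2/2 satisfied
Row 5: (5,1)@ 5/5 satisfied · (5,2)@ 5/5 satisfied · (5,5)@ 3/3 satisfied
Row 6: (6,0)@ 1/1 satisfied · (6,3)@ 2/2 satisfied · (6,4)@ 3/3 satisfied · (6,5)@ 2/2 satisfied
All meet the threshold, so the configuration is stable.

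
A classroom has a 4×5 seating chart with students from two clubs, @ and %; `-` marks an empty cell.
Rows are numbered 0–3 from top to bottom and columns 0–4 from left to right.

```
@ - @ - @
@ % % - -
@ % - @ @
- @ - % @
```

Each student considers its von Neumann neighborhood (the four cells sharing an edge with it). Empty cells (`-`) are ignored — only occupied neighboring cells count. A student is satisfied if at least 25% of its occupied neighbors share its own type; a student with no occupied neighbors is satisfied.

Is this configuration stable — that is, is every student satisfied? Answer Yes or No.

(0,0)@ 1/1 satisfied
(0,2)@ 0/1 not
(0,4)@ 0/0 satisfied
(1,0)@ 2/3 satisfied
(1,1)% 2/3 satisfied
(1,2)% 1/2 satisfied
(2,0)@ 1/2 satisfied
(2,1)% 1/3 satisfied
(2,3)@ 1/2 satisfied
(2,4)@ 2/2 satisfied
(3,1)@ 0/1 not
(3,3)% 0/2 not
(3,4)@ 1/2 satisfied
For instance (0,2) has only 0/1 same-type neighbors, below 1/4.

No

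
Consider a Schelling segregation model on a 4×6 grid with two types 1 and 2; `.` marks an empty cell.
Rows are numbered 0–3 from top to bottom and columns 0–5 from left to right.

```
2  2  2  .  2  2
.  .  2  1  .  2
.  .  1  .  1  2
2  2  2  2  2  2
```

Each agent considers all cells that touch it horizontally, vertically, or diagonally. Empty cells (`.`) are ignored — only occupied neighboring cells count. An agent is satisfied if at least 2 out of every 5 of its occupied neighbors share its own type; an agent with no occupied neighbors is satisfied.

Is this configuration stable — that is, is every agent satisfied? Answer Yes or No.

(0,0)2 1/1 satisfied
(0,1)2 3/3 satisfied
(0,2)2 2/3 satisfied
(0,4)2 2/3 satisfied
(0,5)2 2/2 satisfied
(1,2)2 2/4 satisfied
(1,3)1 2/5 satisfied
(1,5)2 3/4 satisfied
(2,2)1 1/5 not
(2,4)1 1/6 not
(2,5)2 3/4 satisfied
(3,0)2 1/1 satisfied
(3,1)2 2/3 satisfied
(3,2)2 2/3 satisfied
(3,3)2 2/4 satisfied
(3,4)2 3/4 satisfied
(3,5)2 2/3 satisfied
For instance (2,2) has only 1/5 same-type neighbors, below 2/5.

No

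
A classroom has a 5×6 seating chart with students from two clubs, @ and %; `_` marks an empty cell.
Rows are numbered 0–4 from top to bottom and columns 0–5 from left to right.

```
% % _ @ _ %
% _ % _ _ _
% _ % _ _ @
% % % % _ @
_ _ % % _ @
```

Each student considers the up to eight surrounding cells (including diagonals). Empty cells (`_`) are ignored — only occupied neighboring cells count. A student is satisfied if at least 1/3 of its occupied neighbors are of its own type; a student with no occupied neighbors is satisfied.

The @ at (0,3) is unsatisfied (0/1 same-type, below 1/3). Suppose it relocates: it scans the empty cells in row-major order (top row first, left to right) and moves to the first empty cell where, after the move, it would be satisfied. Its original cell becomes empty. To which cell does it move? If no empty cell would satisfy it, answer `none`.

(1,4)

Vacating (0,3). Empty cells in order:
  (0,2): 0/2 same-type → still unsatisfied.
  (0,4): 0/1 same-type → still unsatisfied.
  (1,1): 0/6 same-type → still unsatisfied.
  (1,3): 0/2 same-type → still unsatisfied.
  (1,4): 1/2 same-type → satisfied — stop here.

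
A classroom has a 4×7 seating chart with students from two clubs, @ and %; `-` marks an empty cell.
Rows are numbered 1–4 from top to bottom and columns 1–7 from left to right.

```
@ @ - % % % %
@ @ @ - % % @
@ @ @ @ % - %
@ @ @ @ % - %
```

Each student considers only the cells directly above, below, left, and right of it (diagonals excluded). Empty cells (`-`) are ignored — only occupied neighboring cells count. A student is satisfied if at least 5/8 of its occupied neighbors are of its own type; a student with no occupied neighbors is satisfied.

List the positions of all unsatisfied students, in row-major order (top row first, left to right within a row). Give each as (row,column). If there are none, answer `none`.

(1,7), (2,7), (3,7), (4,5)

Row 1: (1,1)@ 2/2 ok · (1,2)@ 2/2 ok · (1,4)% 1/1 ok · (1,5)% 3/3 ok · (1,6)% 3/3 ok · (1,7)% 1/2 unhappy
Row 2: (2,1)@ 3/3 ok · (2,2)@ 4/4 ok · (2,3)@ 2/2 ok · (2,5)% 3/3 ok · (2,6)% 2/3 ok · (2,7)@ 0/3 unhappy
Row 3: (3,1)@ 3/3 ok · (3,2)@ 4/4 ok · (3,3)@ 4/4 ok · (3,4)@ 2/3 ok · (3,5)% 2/3 ok · (3,7)% 1/2 unhappy
Row 4: (4,1)@ 2/2 ok · (4,2)@ 3/3 ok · (4,3)@ 3/3 ok · (4,4)@ 2/3 ok · (4,5)% 1/2 unhappy · (4,7)% 1/1 ok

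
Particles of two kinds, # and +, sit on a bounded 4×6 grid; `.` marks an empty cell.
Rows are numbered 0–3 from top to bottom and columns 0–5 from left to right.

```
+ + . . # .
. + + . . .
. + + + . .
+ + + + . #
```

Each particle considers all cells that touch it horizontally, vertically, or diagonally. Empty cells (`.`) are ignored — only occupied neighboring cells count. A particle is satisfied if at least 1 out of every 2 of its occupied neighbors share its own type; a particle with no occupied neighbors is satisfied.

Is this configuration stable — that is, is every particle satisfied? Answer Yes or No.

Yes

(0,0)+ 2/2 satisfied
(0,1)+ 3/3 satisfied
(0,4)# 0/0 satisfied
(1,1)+ 5/5 satisfied
(1,2)+ 5/5 satisfied
(2,1)+ 6/6 satisfied
(2,2)+ 7/7 satisfied
(2,3)+ 4/4 satisfied
(3,0)+ 2/2 satisfied
(3,1)+ 4/4 satisfied
(3,2)+ 5/5 satisfied
(3,3)+ 3/3 satisfied
(3,5)# 0/0 satisfied
All meet the threshold, so the configuration is stable.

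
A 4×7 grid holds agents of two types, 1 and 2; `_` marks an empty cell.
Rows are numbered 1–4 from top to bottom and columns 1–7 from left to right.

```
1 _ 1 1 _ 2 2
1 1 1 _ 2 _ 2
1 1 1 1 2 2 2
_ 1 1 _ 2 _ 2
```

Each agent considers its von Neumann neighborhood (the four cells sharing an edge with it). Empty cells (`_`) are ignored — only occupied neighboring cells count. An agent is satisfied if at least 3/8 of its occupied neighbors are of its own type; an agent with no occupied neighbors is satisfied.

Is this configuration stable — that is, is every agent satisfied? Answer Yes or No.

(1,1)1 1/1 satisfied
(1,3)1 2/2 satisfied
(1,4)1 1/1 satisfied
(1,6)2 1/1 satisfied
(1,7)2 2/2 satisfied
(2,1)1 3/3 satisfied
(2,2)1 3/3 satisfied
(2,3)1 3/3 satisfied
(2,5)2 1/1 satisfied
(2,7)2 2/2 satisfied
(3,1)1 2/2 satisfied
(3,2)1 4/4 satisfied
(3,3)1 4/4 satisfied
(3,4)1 1/2 satisfied
(3,5)2 3/4 satisfied
(3,6)2 2/2 satisfied
(3,7)2 3/3 satisfied
(4,2)1 2/2 satisfied
(4,3)1 2/2 satisfied
(4,5)2 1/1 satisfied
(4,7)2 1/1 satisfied
All meet the threshold, so the configuration is stable.

Yes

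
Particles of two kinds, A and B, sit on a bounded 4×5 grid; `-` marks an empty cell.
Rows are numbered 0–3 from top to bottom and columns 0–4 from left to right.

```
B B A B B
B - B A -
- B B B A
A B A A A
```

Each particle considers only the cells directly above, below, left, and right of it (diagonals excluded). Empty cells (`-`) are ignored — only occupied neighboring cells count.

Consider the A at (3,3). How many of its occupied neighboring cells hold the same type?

Occupied neighbors of (3,3): (2,3)=B, (3,2)=A, (3,4)=A.
Same type (A): 2 of 3.

2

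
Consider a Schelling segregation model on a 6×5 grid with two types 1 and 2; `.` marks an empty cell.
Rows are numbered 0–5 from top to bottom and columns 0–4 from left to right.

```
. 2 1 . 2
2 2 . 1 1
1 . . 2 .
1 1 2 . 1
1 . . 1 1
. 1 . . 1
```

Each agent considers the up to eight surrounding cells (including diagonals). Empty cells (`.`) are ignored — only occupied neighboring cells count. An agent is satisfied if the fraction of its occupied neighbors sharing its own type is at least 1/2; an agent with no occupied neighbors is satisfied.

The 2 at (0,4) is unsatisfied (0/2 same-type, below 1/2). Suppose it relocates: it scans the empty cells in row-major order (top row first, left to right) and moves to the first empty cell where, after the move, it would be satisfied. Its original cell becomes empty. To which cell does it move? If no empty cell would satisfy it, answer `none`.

(0,0)

Vacating (0,4). Empty cells in order:
  (0,0): 3/3 same-type → satisfied — stop here.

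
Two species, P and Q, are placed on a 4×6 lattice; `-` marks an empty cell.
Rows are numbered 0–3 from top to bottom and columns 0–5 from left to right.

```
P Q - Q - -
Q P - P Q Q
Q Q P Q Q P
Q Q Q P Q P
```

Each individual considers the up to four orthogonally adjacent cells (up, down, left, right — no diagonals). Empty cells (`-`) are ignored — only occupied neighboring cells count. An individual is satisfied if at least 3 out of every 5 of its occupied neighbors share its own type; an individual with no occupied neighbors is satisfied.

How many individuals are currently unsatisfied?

(0,0)P 0/2 not
(0,1)Q 0/2 not
(0,3)Q 0/1 not
(1,0)Q 1/3 not
(1,1)P 0/3 not
(1,3)P 0/3 not
(1,4)Q 2/3 satisfied
(1,5)Q 1/2 not
(2,0)Q 3/3 satisfied
(2,1)Q 2/4 not
(2,2)P 0/3 not
(2,3)Q 1/4 not
(2,4)Q 3/4 satisfied
(2,5)P 1/3 not
(3,0)Q 2/2 satisfied
(3,1)Q 3/3 satisfied
(3,2)Q 1/3 not
(3,3)P 0/3 not
(3,4)Q 1/3 not
(3,5)P 1/2 not
Unsatisfied: (0,0), (0,1), (0,3), (1,0), (1,1), (1,3), (1,5), (2,1), (2,2), (2,3), (2,5), (3,2), (3,3), (3,4), (3,5) — 15 in total.

15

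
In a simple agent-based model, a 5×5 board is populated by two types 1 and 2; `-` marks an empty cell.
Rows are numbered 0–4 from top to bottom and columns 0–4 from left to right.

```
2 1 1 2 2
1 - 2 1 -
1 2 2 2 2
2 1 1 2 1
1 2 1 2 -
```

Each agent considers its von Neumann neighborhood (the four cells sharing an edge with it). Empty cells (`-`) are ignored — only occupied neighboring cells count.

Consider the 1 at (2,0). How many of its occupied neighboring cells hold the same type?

Occupied neighbors of (2,0): (1,0)=1, (3,0)=2, (2,1)=2.
Same type (1): 1 of 3.

1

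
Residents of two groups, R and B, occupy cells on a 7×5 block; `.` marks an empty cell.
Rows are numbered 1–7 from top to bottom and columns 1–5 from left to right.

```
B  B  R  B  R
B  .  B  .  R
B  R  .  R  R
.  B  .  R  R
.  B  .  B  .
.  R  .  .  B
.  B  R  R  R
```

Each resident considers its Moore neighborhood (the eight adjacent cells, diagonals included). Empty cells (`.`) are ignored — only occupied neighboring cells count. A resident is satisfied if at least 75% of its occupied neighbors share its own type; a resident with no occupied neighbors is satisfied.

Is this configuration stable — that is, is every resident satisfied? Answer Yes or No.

No

Row 1: (1,1)B 2/2 satisfied · (1,2)B 3/4 satisfied · (1,3)R 0/3 not · (1,4)B 1/4 not · (1,5)R 1/2 not
Row 2: (2,1)B 3/4 satisfied · (2,3)B 2/5 not · (2,5)R 3/4 satisfied
Row 3: (3,1)B 2/3 not · (3,2)R 0/4 not · (3,4)R 4/5 satisfied · (3,5)R 4/4 satisfied
Row 4: (4,2)B 2/3 not · (4,4)R 3/4 satisfied · (4,5)R 3/4 satisfied
Row 5: (5,2)B 1/2 not · (5,4)B 1/3 not
Row 6: (6,2)R 1/3 not · (6,5)B 1/3 not
Row 7: (7,2)B 0/2 not · (7,3)R 2/3 not · (7,4)R 2/3 not · (7,5)R 1/2 not
For instance (1,3) has only 0/3 same-type neighbors, below 3/4.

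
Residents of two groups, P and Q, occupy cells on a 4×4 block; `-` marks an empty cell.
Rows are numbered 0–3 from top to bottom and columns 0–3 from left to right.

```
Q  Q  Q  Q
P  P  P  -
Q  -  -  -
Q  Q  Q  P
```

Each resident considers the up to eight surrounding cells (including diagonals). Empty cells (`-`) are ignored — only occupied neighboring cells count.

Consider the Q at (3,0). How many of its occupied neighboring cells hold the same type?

2

Occupied neighbors of (3,0): (2,0)=Q, (3,1)=Q.
Same type (Q): 2 of 2.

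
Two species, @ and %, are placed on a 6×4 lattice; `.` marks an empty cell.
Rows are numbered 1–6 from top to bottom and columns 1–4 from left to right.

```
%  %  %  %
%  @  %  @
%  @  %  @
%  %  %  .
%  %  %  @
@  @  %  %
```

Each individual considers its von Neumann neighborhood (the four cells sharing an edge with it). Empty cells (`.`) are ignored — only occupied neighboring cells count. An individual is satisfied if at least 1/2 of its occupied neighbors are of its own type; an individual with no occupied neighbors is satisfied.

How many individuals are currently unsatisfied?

5

(1,1)% 2/2 ✓
(1,2)% 2/3 ✓
(1,3)% 3/3 ✓
(1,4)% 1/2 ✓
(2,1)% 2/3 ✓
(2,2)@ 1/4 ✗
(2,3)% 2/4 ✓
(2,4)@ 1/3 ✗
(3,1)% 2/3 ✓
(3,2)@ 1/4 ✗
(3,3)% 2/4 ✓
(3,4)@ 1/2 ✓
(4,1)% 3/3 ✓
(4,2)% 3/4 ✓
(4,3)% 3/3 ✓
(5,1)% 2/3 ✓
(5,2)% 3/4 ✓
(5,3)% 3/4 ✓
(5,4)@ 0/2 ✗
(6,1)@ 1/2 ✓
(6,2)@ 1/3 ✗
(6,3)% 2/3 ✓
(6,4)% 1/2 ✓
Unsatisfied: (2,2), (2,4), (3,2), (5,4), (6,2) — 5 in total.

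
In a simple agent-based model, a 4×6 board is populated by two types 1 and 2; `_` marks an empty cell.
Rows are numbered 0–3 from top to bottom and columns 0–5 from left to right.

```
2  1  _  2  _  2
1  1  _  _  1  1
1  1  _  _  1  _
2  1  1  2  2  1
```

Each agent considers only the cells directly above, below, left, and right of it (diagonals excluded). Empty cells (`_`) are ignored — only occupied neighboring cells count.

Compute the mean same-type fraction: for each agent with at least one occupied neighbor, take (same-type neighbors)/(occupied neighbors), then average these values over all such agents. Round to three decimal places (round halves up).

0.490

(0,0)2 0/2
(0,1)1 1/2
(0,3)2 — no occupied neighbors
(0,5)2 0/1
(1,0)1 2/3
(1,1)1 3/3
(1,4)1 2/2
(1,5)1 1/2
(2,0)1 2/3
(2,1)1 3/3
(2,4)1 1/2
(3,0)2 0/2
(3,1)1 2/3
(3,2)1 1/2
(3,3)2 1/2
(3,4)2 1/3
(3,5)1 0/1
Sum over 16 agents: 0/2 + 1/2 + 0/1 + 2/3 + 3/3 + 2/2 + 1/2 + 2/3 + 3/3 + 1/2 + 0/2 + 2/3 + 1/2 + 1/2 + 1/3 + 0/1 = 47/6; mean = 47/6 ÷ 16 = 47/96 = 0.489583… → 0.490.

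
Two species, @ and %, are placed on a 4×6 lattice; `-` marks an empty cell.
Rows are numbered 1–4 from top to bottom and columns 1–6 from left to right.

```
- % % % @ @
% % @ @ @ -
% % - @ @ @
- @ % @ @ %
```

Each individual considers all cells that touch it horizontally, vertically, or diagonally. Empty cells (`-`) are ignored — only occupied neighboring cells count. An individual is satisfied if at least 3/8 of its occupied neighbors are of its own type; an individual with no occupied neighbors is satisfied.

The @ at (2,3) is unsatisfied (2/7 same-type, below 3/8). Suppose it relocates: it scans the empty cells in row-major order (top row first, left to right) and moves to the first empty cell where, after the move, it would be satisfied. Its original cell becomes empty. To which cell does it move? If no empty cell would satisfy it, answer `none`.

Vacating (2,3). Empty cells in order:
  (1,1): 0/3 same-type → still unsatisfied.
  (2,6): 5/5 same-type → satisfied — stop here.

(2,6)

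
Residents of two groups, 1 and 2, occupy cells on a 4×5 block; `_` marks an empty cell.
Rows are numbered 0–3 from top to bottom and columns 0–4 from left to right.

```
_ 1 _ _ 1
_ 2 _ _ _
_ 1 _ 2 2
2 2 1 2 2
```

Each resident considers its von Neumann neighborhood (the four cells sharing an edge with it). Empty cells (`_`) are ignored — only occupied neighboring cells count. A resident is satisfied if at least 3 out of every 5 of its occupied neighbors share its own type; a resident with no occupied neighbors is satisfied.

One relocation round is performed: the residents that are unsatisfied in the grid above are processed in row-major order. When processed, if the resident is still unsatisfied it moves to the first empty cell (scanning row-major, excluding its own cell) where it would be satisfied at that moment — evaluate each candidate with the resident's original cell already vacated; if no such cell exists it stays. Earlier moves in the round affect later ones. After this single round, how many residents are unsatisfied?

0

Initially unsatisfied (in order): (0,1), (1,1), (2,1), (3,1), (3,2).
  (0,1) → (0,0).
  (1,1) → (0,2).
  (2,1) → (1,0).
  (3,1) → (1,2).
  (3,2) → (2,1).
Resulting grid:
1 _ 2 _ 1
1 _ 2 _ _
_ 1 _ 2 2
2 _ _ 2 2
All satisfied now.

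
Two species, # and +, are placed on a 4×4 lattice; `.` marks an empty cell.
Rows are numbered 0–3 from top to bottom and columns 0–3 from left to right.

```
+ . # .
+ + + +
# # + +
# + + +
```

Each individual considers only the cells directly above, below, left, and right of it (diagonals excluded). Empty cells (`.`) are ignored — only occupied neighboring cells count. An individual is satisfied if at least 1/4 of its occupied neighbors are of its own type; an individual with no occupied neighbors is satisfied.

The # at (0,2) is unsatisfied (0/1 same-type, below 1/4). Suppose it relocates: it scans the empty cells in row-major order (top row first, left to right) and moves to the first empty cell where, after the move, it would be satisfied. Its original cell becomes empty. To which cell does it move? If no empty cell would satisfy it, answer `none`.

Vacating (0,2). Empty cells in order:
  (0,1): 0/2 same-type → still unsatisfied.
  (0,3): 0/1 same-type → still unsatisfied.

none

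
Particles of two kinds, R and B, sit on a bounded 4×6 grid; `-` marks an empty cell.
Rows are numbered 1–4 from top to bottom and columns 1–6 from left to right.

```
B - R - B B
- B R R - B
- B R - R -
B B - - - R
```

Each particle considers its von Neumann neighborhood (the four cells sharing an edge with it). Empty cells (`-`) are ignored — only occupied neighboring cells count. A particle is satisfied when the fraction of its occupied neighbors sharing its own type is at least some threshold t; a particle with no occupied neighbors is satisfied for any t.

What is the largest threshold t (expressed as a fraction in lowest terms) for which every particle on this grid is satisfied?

(1,1)B — no occupied neighbors
(1,3)R 1/1
(1,5)B 1/1
(1,6)B 2/2
(2,2)B 1/2
(2,3)R 3/4
(2,4)R 1/1
(2,6)B 1/1
(3,2)B 2/3
(3,3)R 1/2
(3,5)R — no occupied neighbors
(4,1)B 1/1
(4,2)B 2/2
(4,6)R — no occupied neighbors
The smallest same-type fraction is 1/2 at (2,2), which reduces to 1/2. Any threshold above that leaves this particle unsatisfied.

1/2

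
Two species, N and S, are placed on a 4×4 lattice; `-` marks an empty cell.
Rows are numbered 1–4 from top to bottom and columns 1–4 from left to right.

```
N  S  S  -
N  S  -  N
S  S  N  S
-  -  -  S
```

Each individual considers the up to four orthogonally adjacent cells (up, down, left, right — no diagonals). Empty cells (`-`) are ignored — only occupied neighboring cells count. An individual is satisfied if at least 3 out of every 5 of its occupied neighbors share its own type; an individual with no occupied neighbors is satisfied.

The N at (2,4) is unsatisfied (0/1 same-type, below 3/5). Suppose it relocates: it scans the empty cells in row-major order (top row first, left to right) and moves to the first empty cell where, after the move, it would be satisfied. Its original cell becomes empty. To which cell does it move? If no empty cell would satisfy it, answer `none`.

none

Vacating (2,4). Empty cells in order:
  (1,4): 0/1 same-type → still unsatisfied.
  (2,3): 1/3 same-type → still unsatisfied.
  (4,1): 0/1 same-type → still unsatisfied.
  (4,2): 0/1 same-type → still unsatisfied.
  (4,3): 1/2 same-type → still unsatisfied.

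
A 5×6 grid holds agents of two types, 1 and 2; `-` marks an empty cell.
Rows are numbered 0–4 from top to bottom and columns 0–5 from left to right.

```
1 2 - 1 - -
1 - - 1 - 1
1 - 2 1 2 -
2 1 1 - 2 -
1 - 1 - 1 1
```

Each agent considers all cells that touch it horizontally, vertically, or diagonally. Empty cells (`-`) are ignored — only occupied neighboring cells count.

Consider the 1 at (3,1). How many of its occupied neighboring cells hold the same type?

Occupied neighbors of (3,1): (2,0)=1, (2,2)=2, (3,0)=2, (3,2)=1, (4,0)=1, (4,2)=1.
Same type (1): 4 of 6.

4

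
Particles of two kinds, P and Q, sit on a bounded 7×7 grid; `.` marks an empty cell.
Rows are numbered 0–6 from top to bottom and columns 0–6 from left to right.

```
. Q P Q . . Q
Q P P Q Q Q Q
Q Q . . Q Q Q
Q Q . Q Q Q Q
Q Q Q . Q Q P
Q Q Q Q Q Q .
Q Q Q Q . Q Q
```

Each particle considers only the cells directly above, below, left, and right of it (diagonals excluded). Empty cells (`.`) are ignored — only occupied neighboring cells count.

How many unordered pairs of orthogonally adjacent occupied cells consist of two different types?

Scan each occupied cell's neighbors to the right and below so each pair is counted once.
Row 0: Q(0,1)–P(0,2)≠ Q(0,1)–P(1,1)≠ P(0,2)–Q(0,3)≠ P(0,2)–P(1,2)= Q(0,3)–Q(1,3)= Q(0,6)–Q(1,6)=  → 3/6 unlike.
Row 1: Q(1,0)–P(1,1)≠ Q(1,0)–Q(2,0)= P(1,1)–P(1,2)= P(1,1)–Q(2,1)≠ P(1,2)–Q(1,3)≠ Q(1,3)–Q(1,4)= Q(1,4)–Q(1,5)= Q(1,4)–Q(2,4)= Q(1,5)–Q(1,6)= Q(1,5)–Q(2,5)= Q(1,6)–Q(2,6)=  → 3/11 unlike.
Row 2: Q(2,0)–Q(2,1)= Q(2,0)–Q(3,0)= Q(2,1)–Q(3,1)= Q(2,4)–Q(2,5)= Q(2,4)–Q(3,4)= Q(2,5)–Q(2,6)= Q(2,5)–Q(3,5)= Q(2,6)–Q(3,6)=  → 0/8 unlike.
Row 3: Q(3,0)–Q(3,1)= Q(3,0)–Q(4,0)= Q(3,1)–Q(4,1)= Q(3,3)–Q(3,4)= Q(3,4)–Q(3,5)= Q(3,4)–Q(4,4)= Q(3,5)–Q(3,6)= Q(3,5)–Q(4,5)= Q(3,6)–P(4,6)≠  → 1/9 unlike.
Row 4: Q(4,0)–Q(4,1)= Q(4,0)–Q(5,0)= Q(4,1)–Q(4,2)= Q(4,1)–Q(5,1)= Q(4,2)–Q(5,2)= Q(4,4)–Q(4,5)= Q(4,4)–Q(5,4)= Q(4,5)–P(4,6)≠ Q(4,5)–Q(5,5)=  → 1/9 unlike.
Row 5: Q(5,0)–Q(5,1)= Q(5,0)–Q(6,0)= Q(5,1)–Q(5,2)= Q(5,1)–Q(6,1)= Q(5,2)–Q(5,3)= Q(5,2)–Q(6,2)= Q(5,3)–Q(5,4)= Q(5,3)–Q(6,3)= Q(5,4)–Q(5,5)= Q(5,5)–Q(6,5)=  → 0/10 unlike.
Row 6: Q(6,0)–Q(6,1)= Q(6,1)–Q(6,2)= Q(6,2)–Q(6,3)= Q(6,5)–Q(6,6)=  → 0/4 unlike.
Total adjacent occupied pairs: 57; unlike-type pairs: 8.

8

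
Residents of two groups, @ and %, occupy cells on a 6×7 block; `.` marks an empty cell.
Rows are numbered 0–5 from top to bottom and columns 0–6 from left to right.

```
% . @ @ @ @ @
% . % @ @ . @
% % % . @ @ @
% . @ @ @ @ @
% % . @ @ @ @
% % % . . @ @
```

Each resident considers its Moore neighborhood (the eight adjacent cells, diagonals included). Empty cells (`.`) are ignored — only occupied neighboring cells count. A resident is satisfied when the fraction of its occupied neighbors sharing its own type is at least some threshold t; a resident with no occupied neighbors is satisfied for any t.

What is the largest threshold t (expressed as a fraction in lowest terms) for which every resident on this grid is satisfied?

Row 0: (0,0)% 1/1 · (0,2)@ 2/3 · (0,3)@ 4/5 · (0,4)@ 4/4 · (0,5)@ 4/4 · (0,6)@ 2/2
Row 1: (1,0)% 3/3 · (1,2)% 2/5 · (1,3)@ 5/7 · (1,4)@ 6/6 · (1,6)@ 4/4
Row 2: (2,0)% 3/3 · (2,1)% 5/6 · (2,2)% 2/5 · (2,4)@ 6/6 · (2,5)@ 7/7 · (2,6)@ 4/4
Row 3: (3,0)% 4/4 · (3,2)@ 2/5 · (3,3)@ 5/6 · (3,4)@ 7/7 · (3,5)@ 8/8 · (3,6)@ 5/5
Row 4: (4,0)% 4/4 · (4,1)% 5/6 · (4,3)@ 4/5 · (4,4)@ 6/6 · (4,5)@ 7/7 · (4,6)@ 5/5
Row 5: (5,0)% 3/3 · (5,1)% 4/4 · (5,2)% 2/3 · (5,5)@ 4/4 · (5,6)@ 3/3
The smallest same-type fraction is 2/5 at (1,2), which reduces to 2/5. Any threshold above that leaves this resident unsatisfied.

2/5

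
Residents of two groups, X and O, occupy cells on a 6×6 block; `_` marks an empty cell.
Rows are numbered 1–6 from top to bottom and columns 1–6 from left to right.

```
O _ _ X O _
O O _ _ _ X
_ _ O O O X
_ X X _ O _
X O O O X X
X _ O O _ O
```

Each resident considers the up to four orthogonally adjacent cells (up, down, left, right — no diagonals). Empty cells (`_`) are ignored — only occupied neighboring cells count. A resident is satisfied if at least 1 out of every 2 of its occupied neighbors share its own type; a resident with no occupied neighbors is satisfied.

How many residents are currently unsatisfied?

6

(1,1)O 1/1 satisfied
(1,4)X 0/1 not
(1,5)O 0/1 not
(2,1)O 2/2 satisfied
(2,2)O 1/1 satisfied
(2,6)X 1/1 satisfied
(3,3)O 1/2 satisfied
(3,4)O 2/2 satisfied
(3,5)O 2/3 satisfied
(3,6)X 1/2 satisfied
(4,2)X 1/2 satisfied
(4,3)X 1/3 not
(4,5)O 1/2 satisfied
(5,1)X 1/2 satisfied
(5,2)O 1/3 not
(5,3)O 3/4 satisfied
(5,4)O 2/3 satisfied
(5,5)X 1/3 not
(5,6)X 1/2 satisfied
(6,1)X 1/1 satisfied
(6,3)O 2/2 satisfied
(6,4)O 2/2 satisfied
(6,6)O 0/1 not
Unsatisfied: (1,4), (1,5), (4,3), (5,2), (5,5), (6,6) — 6 in total.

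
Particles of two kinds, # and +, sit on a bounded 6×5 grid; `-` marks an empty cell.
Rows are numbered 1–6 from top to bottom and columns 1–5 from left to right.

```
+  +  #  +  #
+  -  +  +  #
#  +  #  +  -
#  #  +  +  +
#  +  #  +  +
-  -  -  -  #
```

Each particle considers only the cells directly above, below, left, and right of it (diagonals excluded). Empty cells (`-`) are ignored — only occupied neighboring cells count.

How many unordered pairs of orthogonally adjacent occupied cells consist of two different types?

Scan each occupied cell's neighbors to the right and below so each pair is counted once.
From row 1: 4 unlike of 8 pairs (running 4/8).
From row 2: 3 unlike of 5 pairs (running 7/13).
From row 3: 5 unlike of 7 pairs (running 12/20).
From row 4: 3 unlike of 9 pairs (running 15/29).
From row 5: 4 unlike of 5 pairs (running 19/34).
Total adjacent occupied pairs: 34; unlike-type pairs: 19.

19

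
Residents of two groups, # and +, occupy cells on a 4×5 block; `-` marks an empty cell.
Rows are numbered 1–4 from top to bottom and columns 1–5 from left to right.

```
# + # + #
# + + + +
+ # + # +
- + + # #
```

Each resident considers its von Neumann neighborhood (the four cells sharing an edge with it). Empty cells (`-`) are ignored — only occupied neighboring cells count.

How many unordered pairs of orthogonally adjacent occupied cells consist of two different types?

17

Scan each occupied cell's neighbors to the right and below so each pair is counted once.
Row 1: #(1,1)–+(1,2)≠ #(1,1)–#(2,1)= +(1,2)–#(1,3)≠ +(1,2)–+(2,2)= #(1,3)–+(1,4)≠ #(1,3)–+(2,3)≠ +(1,4)–#(1,5)≠ +(1,4)–+(2,4)= #(1,5)–+(2,5)≠  → 6/9 unlike.
Row 2: #(2,1)–+(2,2)≠ #(2,1)–+(3,1)≠ +(2,2)–+(2,3)= +(2,2)–#(3,2)≠ +(2,3)–+(2,4)= +(2,3)–+(3,3)= +(2,4)–+(2,5)= +(2,4)–#(3,4)≠ +(2,5)–+(3,5)=  → 4/9 unlike.
Row 3: +(3,1)–#(3,2)≠ #(3,2)–+(3,3)≠ #(3,2)–+(4,2)≠ +(3,3)–#(3,4)≠ +(3,3)–+(4,3)= #(3,4)–+(3,5)≠ #(3,4)–#(4,4)= +(3,5)–#(4,5)≠  → 6/8 unlike.
Row 4: +(4,2)–+(4,3)= +(4,3)–#(4,4)≠ #(4,4)–#(4,5)=  → 1/3 unlike.
Total adjacent occupied pairs: 29; unlike-type pairs: 17.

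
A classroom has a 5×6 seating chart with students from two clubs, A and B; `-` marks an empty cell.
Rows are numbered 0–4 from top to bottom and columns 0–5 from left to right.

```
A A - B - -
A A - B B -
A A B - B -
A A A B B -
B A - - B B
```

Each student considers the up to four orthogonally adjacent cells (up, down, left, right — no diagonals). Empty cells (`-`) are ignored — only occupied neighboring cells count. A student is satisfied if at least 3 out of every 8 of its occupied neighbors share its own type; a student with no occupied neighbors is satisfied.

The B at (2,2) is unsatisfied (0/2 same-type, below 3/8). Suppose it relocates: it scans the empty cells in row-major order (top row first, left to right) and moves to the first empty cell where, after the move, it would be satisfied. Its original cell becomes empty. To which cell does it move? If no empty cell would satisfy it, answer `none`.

(0,2)

Vacating (2,2). Empty cells in order:
  (0,2): 1/2 same-type → satisfied — stop here.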